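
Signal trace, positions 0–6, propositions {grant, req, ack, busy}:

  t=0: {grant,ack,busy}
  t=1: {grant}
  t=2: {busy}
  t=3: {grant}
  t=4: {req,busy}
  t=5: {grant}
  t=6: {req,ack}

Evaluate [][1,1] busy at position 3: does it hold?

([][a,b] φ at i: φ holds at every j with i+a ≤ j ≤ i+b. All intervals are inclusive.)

Check busy at every j in [4,4]:
  j=4: true
All positions satisfy it → formula holds.

True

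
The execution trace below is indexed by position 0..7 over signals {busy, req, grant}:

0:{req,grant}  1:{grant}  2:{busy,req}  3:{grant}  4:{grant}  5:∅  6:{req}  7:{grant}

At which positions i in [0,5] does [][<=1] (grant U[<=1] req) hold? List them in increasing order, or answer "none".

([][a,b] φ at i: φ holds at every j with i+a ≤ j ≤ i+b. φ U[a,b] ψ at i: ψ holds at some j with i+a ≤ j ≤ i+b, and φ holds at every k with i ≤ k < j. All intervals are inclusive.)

0, 1

Evaluate at each i in [0,5]:
  i=0: ✓ (all of [0,1])
  i=1: ✓ (all of [1,2])
  i=2: ✗ (fails at j=3)
  i=3: ✗ (fails at j=3)
  i=4: ✗ (fails at j=4)
  i=5: ✗ (fails at j=5)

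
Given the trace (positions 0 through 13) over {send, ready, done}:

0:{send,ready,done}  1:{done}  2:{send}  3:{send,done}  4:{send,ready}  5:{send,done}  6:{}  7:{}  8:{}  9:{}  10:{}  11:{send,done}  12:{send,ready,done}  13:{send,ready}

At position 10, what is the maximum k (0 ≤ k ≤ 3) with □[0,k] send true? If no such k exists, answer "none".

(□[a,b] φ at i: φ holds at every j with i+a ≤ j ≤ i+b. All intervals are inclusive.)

send must hold from j=10 onward; find where it first fails.
  j=10: fails → no k works.

none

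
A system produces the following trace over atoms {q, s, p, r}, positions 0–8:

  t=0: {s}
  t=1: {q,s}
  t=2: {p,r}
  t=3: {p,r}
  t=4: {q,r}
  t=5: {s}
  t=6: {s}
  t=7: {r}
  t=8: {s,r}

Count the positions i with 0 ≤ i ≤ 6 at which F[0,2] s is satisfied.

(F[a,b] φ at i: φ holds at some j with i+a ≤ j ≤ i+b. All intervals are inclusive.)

6

Evaluate at each i in [0,6]:
  i=0: ✓ (witness j=0)
  i=1: ✓ (witness j=1)
  i=2: ✗ (none in [2,4])
  i=3: ✓ (witness j=5)
  i=4: ✓ (witness j=5)
  i=5: ✓ (witness j=5)
  i=6: ✓ (witness j=6)
Positions where it holds: {0, 1, 3, 4, 5, 6} → 6.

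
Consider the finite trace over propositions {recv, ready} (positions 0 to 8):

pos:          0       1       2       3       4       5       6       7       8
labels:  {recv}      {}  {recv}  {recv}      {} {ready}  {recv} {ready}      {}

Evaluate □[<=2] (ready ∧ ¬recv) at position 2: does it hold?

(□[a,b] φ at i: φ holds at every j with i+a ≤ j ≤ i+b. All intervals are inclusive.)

No

Check (ready ∧ ¬recv) at every j in [2,4]:
  j=2: false
  j=3: false
  j=4: false
Fails at j=2 → formula fails.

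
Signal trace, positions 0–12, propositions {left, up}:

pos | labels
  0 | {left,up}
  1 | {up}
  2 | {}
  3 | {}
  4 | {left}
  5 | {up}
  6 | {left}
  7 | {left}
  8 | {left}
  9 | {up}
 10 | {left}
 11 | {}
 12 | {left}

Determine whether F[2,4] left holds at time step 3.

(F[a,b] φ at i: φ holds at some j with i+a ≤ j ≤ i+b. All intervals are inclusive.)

True

Check left at each j in [5,7]:
  j=5: false
  j=6: true
  j=7: true
Found at j=6 → formula holds.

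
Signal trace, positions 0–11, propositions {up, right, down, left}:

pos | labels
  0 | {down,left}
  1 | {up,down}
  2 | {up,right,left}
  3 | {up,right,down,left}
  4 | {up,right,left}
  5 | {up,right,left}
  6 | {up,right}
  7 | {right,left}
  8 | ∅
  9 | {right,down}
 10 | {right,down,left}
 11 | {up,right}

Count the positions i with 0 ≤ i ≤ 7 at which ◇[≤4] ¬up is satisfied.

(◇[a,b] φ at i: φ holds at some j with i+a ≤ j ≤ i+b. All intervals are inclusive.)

6

Evaluate at each i in [0,7]:
  i=0: ✓ (witness j=0)
  i=1: ✗ (none in [1,5])
  i=2: ✗ (none in [2,6])
  i=3: ✓ (witness j=7)
  i=4: ✓ (witness j=7)
  i=5: ✓ (witness j=7)
  i=6: ✓ (witness j=7)
  i=7: ✓ (witness j=7)
Positions where it holds: {0, 3, 4, 5, 6, 7} → 6.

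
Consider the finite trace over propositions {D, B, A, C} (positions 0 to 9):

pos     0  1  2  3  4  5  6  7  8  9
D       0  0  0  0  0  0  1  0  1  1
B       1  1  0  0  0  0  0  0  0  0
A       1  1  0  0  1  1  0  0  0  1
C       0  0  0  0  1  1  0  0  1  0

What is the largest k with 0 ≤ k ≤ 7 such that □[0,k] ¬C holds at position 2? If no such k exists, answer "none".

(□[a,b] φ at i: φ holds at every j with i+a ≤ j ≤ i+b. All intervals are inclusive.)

1

¬C must hold from j=2 onward; find where it first fails.
  j=2: holds
  j=3: holds
  j=4: fails
Holds on [2,3], so largest k = 1.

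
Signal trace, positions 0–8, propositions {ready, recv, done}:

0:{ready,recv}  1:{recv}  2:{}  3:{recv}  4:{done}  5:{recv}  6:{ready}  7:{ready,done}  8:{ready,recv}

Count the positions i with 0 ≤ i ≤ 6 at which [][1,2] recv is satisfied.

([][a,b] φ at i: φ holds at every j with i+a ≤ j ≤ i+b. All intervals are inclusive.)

0

Evaluate at each i in [0,6]:
  i=0: ✗ (fails at j=2)
  i=1: ✗ (fails at j=2)
  i=2: ✗ (fails at j=4)
  i=3: ✗ (fails at j=4)
  i=4: ✗ (fails at j=6)
  i=5: ✗ (fails at j=6)
  i=6: ✗ (fails at j=7)
Positions where it holds: {} → 0.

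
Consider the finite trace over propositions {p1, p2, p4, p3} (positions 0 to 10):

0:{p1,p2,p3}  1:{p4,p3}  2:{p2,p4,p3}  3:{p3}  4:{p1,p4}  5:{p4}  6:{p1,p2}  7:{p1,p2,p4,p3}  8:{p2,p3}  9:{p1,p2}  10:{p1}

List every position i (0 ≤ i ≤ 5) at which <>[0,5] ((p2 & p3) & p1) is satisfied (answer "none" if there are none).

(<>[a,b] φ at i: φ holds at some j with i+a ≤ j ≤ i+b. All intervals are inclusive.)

0, 2, 3, 4, 5

Evaluate at each i in [0,5]:
  i=0: ✓ (witness j=0)
  i=1: ✗ (none in [1,6])
  i=2: ✓ (witness j=7)
  i=3: ✓ (witness j=7)
  i=4: ✓ (witness j=7)
  i=5: ✓ (witness j=7)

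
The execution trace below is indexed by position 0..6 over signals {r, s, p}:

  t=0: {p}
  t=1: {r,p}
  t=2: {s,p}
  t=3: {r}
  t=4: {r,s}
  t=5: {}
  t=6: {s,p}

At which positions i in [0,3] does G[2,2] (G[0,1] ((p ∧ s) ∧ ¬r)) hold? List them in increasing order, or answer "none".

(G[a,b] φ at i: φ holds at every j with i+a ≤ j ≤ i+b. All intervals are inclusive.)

Evaluate at each i in [0,3]:
  i=0: ✗ (fails at j=2)
  i=1: ✗ (fails at j=3)
  i=2: ✗ (fails at j=4)
  i=3: ✗ (fails at j=5)

none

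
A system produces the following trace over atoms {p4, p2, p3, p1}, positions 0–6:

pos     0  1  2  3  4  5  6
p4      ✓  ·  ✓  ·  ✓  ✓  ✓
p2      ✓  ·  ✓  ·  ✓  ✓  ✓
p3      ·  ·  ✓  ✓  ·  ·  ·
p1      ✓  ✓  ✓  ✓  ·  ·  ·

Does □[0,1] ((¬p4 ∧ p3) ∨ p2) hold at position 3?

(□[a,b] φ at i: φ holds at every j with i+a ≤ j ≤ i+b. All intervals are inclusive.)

Check ((¬p4 ∧ p3) ∨ p2) at every j in [3,4]:
  j=3: true
  j=4: true
All positions satisfy it → formula holds.

Holds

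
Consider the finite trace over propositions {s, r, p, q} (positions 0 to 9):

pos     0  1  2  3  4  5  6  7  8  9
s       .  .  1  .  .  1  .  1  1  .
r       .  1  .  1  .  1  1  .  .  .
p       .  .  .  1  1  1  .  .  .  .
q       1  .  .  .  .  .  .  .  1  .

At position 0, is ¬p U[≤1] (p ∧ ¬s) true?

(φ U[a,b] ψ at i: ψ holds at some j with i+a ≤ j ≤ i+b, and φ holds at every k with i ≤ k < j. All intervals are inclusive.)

Need some j in [0,1] with (p ∧ ¬s), and ¬p at every k in [0,j-1].
  j=0: (p ∧ ¬s) false.
  j=1: (p ∧ ¬s) false.
No j in the window works → until fails.

No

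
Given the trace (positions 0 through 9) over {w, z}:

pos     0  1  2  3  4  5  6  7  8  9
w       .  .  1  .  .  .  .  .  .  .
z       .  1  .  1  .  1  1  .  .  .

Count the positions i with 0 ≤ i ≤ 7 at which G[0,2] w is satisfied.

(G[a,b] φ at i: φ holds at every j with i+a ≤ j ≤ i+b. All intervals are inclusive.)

0

Evaluate at each i in [0,7]:
  i=0: ✗ (fails at j=0)
  i=1: ✗ (fails at j=1)
  i=2: ✗ (fails at j=3)
  i=3: ✗ (fails at j=3)
  i=4: ✗ (fails at j=4)
  i=5: ✗ (fails at j=5)
  i=6: ✗ (fails at j=6)
  i=7: ✗ (fails at j=7)
Positions where it holds: {} → 0.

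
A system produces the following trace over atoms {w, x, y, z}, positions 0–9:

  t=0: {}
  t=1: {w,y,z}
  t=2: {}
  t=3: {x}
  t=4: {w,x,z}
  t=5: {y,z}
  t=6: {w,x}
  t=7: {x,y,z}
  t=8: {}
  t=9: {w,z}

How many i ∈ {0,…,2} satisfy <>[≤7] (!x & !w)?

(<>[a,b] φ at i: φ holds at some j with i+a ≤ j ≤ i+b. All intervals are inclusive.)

Evaluate at each i in [0,2]:
  i=0: ✓ (witness j=0)
  i=1: ✓ (witness j=2)
  i=2: ✓ (witness j=2)
Positions where it holds: {0, 1, 2} → 3.

3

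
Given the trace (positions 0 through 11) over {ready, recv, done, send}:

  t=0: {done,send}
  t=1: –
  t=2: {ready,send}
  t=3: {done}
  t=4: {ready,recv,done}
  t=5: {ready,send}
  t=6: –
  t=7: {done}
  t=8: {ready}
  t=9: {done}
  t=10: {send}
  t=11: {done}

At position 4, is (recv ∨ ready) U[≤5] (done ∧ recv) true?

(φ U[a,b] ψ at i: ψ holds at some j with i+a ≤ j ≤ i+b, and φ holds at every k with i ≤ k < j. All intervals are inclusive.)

Need some j in [4,9] with (done ∧ recv), and (recv ∨ ready) at every k in [4,j-1].
  j=4: (done ∧ recv) holds; no prefix to check → satisfied.

True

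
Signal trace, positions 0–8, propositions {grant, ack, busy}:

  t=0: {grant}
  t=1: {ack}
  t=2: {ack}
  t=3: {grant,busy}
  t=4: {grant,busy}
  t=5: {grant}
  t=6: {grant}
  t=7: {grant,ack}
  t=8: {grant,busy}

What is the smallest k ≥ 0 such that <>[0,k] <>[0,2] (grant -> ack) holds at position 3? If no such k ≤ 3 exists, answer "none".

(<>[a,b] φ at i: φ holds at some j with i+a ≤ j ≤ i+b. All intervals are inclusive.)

Scan j = 3,4,… for <>[0,2] (grant -> ack):
  j=3: fails
  j=4: fails
  j=5: holds
First hit at j=5, so smallest k = 5-3 = 2.

2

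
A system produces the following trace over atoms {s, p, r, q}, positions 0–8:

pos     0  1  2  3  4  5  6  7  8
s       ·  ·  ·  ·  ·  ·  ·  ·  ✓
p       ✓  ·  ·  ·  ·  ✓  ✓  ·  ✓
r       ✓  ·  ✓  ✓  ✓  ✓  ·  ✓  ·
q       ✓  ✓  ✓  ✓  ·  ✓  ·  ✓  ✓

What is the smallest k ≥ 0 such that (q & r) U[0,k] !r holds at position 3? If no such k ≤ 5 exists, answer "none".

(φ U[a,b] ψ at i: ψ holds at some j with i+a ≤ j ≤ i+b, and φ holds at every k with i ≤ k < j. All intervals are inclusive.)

none

Need earliest j ≥ 3 with !r, and (q & r) at every k in [3,j-1].
  j=3: rhs fails.
  j=4: rhs fails.
  j=5: rhs fails.
  j=6: rhs holds but lhs fails at k=4.
  j=7: rhs fails.
  j=8: rhs holds but lhs fails at k=4.
No witness within the range → none.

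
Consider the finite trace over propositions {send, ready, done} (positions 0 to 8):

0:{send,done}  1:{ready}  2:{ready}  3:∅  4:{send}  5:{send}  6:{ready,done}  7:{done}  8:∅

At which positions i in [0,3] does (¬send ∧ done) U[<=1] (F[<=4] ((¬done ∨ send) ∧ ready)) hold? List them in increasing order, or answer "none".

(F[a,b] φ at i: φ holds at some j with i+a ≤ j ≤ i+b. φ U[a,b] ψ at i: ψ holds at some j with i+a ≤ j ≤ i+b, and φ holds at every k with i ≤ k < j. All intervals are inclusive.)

0, 1, 2

Evaluate at each i in [0,3]:
  i=0: ✓ (rhs at j=0)
  i=1: ✓ (rhs at j=1)
  i=2: ✓ (rhs at j=2)
  i=3: ✗ (no rhs in [3,4])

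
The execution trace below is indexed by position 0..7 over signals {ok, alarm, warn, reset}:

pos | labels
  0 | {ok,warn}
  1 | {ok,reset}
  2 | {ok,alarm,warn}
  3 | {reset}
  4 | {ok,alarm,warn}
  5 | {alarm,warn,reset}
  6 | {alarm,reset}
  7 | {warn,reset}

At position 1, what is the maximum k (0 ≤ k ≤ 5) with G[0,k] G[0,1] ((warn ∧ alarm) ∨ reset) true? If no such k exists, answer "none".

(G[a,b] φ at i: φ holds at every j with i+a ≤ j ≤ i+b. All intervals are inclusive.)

5

G[0,1] ((warn ∧ alarm) ∨ reset) must hold from j=1 onward; find where it first fails.
  j=1: holds
  j=2: holds
  j=3: holds
  j=4: holds
  j=5: holds
  j=6: holds
Holds through j=6; largest k = 5.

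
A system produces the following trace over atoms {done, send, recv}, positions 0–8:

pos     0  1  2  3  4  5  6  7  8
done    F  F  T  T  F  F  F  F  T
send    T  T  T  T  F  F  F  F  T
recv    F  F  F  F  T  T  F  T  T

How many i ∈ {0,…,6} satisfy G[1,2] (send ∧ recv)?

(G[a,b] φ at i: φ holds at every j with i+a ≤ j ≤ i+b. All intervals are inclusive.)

0

Evaluate at each i in [0,6]:
  i=0: ✗ (fails at j=1)
  i=1: ✗ (fails at j=2)
  i=2: ✗ (fails at j=3)
  i=3: ✗ (fails at j=4)
  i=4: ✗ (fails at j=5)
  i=5: ✗ (fails at j=6)
  i=6: ✗ (fails at j=7)
Positions where it holds: {} → 0.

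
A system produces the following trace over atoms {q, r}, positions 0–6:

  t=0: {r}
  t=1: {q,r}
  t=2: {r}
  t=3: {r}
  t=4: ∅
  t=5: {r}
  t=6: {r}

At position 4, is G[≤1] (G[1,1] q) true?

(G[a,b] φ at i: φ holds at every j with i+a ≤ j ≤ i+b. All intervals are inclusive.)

False

Check G[1,1] q at every j in [4,5]:
  j=4: fails at 5
  j=5: fails at 6
Fails at j=4 → formula fails.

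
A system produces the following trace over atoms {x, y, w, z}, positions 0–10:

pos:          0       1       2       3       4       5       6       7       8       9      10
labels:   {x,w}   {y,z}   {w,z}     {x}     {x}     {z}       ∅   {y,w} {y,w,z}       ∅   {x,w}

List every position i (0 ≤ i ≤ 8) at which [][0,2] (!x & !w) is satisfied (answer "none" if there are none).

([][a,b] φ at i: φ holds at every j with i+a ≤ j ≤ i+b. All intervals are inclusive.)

none

Evaluate at each i in [0,8]:
  i=0: ✗ (fails at j=0)
  i=1: ✗ (fails at j=2)
  i=2: ✗ (fails at j=2)
  i=3: ✗ (fails at j=3)
  i=4: ✗ (fails at j=4)
  i=5: ✗ (fails at j=7)
  i=6: ✗ (fails at j=7)
  i=7: ✗ (fails at j=7)
  i=8: ✗ (fails at j=8)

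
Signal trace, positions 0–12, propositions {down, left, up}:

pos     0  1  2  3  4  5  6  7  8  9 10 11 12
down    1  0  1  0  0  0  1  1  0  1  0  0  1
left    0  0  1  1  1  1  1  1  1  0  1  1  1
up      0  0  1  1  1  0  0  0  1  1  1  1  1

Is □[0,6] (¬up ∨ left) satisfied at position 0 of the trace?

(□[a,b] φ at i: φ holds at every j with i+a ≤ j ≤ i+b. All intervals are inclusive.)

True

Check (¬up ∨ left) at every j in [0,6]:
  j=0: true
  j=1: true
  j=2: true
  j=3: true
  j=4: true
  j=5: true
  j=6: true
All positions satisfy it → formula holds.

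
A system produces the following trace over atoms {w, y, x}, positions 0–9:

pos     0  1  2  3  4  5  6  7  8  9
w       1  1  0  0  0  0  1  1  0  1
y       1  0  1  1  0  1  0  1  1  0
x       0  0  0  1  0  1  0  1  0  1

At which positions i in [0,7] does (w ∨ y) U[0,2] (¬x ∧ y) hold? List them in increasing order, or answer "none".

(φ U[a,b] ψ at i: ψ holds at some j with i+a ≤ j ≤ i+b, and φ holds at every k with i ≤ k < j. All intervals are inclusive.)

Evaluate at each i in [0,7]:
  i=0: ✓ (rhs at j=0)
  i=1: ✓ (rhs at j=2; lhs holds on [1,1])
  i=2: ✓ (rhs at j=2)
  i=3: ✗ (no rhs in [3,5])
  i=4: ✗ (no rhs in [4,6])
  i=5: ✗ (no rhs in [5,7])
  i=6: ✓ (rhs at j=8; lhs holds on [6,7])
  i=7: ✓ (rhs at j=8; lhs holds on [7,7])

0, 1, 2, 6, 7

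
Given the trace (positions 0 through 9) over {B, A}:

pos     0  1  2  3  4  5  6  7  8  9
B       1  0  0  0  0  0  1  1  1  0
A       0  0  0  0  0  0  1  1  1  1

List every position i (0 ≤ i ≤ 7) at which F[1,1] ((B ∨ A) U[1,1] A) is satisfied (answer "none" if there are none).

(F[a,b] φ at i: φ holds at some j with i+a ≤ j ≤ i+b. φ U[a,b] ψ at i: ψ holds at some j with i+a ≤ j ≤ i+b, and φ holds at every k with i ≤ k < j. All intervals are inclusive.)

5, 6, 7

Evaluate at each i in [0,7]:
  i=0: ✗ (none in [1,1])
  i=1: ✗ (none in [2,2])
  i=2: ✗ (none in [3,3])
  i=3: ✗ (none in [4,4])
  i=4: ✗ (none in [5,5])
  i=5: ✓ (witness j=6)
  i=6: ✓ (witness j=7)
  i=7: ✓ (witness j=8)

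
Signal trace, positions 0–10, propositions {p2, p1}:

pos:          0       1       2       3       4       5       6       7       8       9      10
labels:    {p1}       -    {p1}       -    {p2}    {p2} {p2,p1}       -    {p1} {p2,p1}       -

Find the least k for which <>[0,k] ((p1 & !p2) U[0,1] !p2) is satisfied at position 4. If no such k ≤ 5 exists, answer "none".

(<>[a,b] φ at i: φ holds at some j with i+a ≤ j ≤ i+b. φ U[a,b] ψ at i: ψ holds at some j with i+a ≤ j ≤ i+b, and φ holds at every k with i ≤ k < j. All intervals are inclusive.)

Scan j = 4,5,… for ((p1 & !p2) U[0,1] !p2):
  j=4: fails
  j=5: fails
  j=6: fails
  j=7: holds
First hit at j=7, so smallest k = 7-4 = 3.

3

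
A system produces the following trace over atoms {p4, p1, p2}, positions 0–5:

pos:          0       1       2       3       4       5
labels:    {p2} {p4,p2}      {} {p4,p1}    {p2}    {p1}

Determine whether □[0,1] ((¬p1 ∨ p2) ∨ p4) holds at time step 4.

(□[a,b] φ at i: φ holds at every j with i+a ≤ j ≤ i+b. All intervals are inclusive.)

Does not hold

Check ((¬p1 ∨ p2) ∨ p4) at every j in [4,5]:
  j=4: true
  j=5: false
Fails at j=5 → formula fails.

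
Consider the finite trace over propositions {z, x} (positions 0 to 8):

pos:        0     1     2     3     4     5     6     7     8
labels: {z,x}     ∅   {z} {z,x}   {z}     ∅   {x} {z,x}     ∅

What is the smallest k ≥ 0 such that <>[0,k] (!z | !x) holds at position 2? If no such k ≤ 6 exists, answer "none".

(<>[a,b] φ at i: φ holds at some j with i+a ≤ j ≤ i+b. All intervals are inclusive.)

Scan j = 2,3,… for (!z | !x):
  j=2: holds
First hit at j=2, so smallest k = 2-2 = 0.

0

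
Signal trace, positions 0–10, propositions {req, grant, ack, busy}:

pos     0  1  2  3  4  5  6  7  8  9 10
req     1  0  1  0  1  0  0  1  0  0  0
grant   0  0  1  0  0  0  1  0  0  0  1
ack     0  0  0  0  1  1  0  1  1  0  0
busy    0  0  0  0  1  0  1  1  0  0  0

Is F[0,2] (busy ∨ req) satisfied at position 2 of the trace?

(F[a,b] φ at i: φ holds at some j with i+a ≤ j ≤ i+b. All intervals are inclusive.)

Check (busy ∨ req) at each j in [2,4]:
  j=2: true
  j=3: false
  j=4: true
Found at j=2 → formula holds.

Holds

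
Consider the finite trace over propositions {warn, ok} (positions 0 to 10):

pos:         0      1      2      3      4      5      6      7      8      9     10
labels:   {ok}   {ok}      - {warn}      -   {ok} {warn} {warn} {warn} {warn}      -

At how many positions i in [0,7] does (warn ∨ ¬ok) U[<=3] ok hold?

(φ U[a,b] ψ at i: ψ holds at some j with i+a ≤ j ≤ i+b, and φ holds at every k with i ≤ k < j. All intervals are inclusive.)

Evaluate at each i in [0,7]:
  i=0: ✓ (rhs at j=0)
  i=1: ✓ (rhs at j=1)
  i=2: ✓ (rhs at j=5; lhs holds on [2,4])
  i=3: ✓ (rhs at j=5; lhs holds on [3,4])
  i=4: ✓ (rhs at j=5; lhs holds on [4,4])
  i=5: ✓ (rhs at j=5)
  i=6: ✗ (no rhs in [6,9])
  i=7: ✗ (no rhs in [7,10])
Positions where it holds: {0, 1, 2, 3, 4, 5} → 6.

6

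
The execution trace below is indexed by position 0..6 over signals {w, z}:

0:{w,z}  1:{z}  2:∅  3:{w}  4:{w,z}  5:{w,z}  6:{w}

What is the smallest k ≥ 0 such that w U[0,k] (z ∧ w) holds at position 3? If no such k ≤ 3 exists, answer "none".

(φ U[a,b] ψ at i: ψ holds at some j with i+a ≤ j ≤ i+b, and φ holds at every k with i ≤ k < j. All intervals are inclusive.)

Need earliest j ≥ 3 with (z ∧ w), and w at every k in [3,j-1].
  j=3: rhs fails.
  j=4: rhs holds; lhs holds on [3,3]. k = 1.

1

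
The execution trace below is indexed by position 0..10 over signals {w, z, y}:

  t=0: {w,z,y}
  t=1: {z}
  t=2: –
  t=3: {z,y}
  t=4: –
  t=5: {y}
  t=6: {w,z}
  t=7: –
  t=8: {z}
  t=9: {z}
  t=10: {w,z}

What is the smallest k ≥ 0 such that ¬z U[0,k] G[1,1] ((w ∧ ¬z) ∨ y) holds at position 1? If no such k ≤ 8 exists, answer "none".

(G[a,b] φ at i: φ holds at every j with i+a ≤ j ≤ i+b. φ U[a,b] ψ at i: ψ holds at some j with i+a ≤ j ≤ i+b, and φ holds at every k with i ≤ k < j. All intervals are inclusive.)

Need earliest j ≥ 1 with G[1,1] ((w ∧ ¬z) ∨ y), and ¬z at every k in [1,j-1].
  j=1: rhs fails.
  j=2: rhs holds but lhs fails at k=1.
  j=3: rhs fails.
  j=4: rhs holds but lhs fails at k=1.
  j=5: rhs fails.
  j=6: rhs fails.
  j=7: rhs fails.
  j=8: rhs fails.
  j=9: rhs fails.
No witness within the range → none.

none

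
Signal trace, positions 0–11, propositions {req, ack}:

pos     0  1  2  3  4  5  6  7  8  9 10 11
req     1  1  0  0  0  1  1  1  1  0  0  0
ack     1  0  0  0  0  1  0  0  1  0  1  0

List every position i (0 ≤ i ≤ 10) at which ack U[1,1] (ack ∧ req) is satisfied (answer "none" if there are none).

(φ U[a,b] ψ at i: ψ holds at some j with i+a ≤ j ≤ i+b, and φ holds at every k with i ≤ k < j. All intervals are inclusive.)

none

Evaluate at each i in [0,10]:
  i=0: ✗ (no rhs in [1,1])
  i=1: ✗ (no rhs in [2,2])
  i=2: ✗ (no rhs in [3,3])
  i=3: ✗ (no rhs in [4,4])
  i=4: ✗ (lhs fails at k=4 before rhs at j=5)
  i=5: ✗ (no rhs in [6,6])
  i=6: ✗ (no rhs in [7,7])
  i=7: ✗ (lhs fails at k=7 before rhs at j=8)
  i=8: ✗ (no rhs in [9,9])
  i=9: ✗ (no rhs in [10,10])
  i=10: ✗ (no rhs in [11,11])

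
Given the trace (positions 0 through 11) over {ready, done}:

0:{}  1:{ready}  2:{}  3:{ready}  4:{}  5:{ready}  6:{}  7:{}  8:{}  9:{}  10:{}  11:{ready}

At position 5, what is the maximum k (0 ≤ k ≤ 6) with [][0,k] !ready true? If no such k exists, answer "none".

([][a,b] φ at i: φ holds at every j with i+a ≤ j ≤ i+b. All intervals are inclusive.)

none

!ready must hold from j=5 onward; find where it first fails.
  j=5: fails → no k works.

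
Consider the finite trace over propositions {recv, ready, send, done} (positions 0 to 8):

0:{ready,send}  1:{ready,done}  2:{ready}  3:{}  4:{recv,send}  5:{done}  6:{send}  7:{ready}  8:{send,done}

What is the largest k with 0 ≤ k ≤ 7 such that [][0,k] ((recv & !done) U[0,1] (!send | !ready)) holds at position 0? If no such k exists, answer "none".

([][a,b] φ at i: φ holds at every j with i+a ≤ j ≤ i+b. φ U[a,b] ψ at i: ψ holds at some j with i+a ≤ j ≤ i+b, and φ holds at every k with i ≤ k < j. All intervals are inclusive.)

none

((recv & !done) U[0,1] (!send | !ready)) must hold from j=0 onward; find where it first fails.
  j=0: fails → no k works.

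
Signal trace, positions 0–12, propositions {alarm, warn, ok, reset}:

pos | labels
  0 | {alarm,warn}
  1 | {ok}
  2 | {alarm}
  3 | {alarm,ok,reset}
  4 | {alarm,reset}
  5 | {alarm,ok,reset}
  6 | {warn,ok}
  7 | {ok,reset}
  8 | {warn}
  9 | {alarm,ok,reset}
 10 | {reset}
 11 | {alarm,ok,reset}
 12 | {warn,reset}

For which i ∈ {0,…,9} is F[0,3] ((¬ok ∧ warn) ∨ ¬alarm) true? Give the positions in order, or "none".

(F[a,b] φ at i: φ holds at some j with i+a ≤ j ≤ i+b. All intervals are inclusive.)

Evaluate at each i in [0,9]:
  i=0: ✓ (witness j=0)
  i=1: ✓ (witness j=1)
  i=2: ✗ (none in [2,5])
  i=3: ✓ (witness j=6)
  i=4: ✓ (witness j=6)
  i=5: ✓ (witness j=6)
  i=6: ✓ (witness j=6)
  i=7: ✓ (witness j=7)
  i=8: ✓ (witness j=8)
  i=9: ✓ (witness j=10)

0, 1, 3, 4, 5, 6, 7, 8, 9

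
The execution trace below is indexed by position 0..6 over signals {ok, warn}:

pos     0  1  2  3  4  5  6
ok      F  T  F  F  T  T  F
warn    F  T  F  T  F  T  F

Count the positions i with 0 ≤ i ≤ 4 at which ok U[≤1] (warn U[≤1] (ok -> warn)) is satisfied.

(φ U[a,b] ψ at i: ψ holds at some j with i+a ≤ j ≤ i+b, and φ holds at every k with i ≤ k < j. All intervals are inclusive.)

5

Evaluate at each i in [0,4]:
  i=0: ✓ (rhs at j=0)
  i=1: ✓ (rhs at j=1)
  i=2: ✓ (rhs at j=2)
  i=3: ✓ (rhs at j=3)
  i=4: ✓ (rhs at j=5; lhs holds on [4,4])
Positions where it holds: {0, 1, 2, 3, 4} → 5.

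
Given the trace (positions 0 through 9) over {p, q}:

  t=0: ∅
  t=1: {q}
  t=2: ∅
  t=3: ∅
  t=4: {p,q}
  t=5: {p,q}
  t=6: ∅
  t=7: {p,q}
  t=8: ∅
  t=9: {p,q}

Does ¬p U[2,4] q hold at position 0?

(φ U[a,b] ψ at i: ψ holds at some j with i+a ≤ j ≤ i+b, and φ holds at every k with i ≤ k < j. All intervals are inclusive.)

True

Need some j in [2,4] with q, and ¬p at every k in [0,j-1].
  j=2: q false.
  j=3: q false.
  j=4: q holds; ¬p holds at every k in [0,3] → satisfied.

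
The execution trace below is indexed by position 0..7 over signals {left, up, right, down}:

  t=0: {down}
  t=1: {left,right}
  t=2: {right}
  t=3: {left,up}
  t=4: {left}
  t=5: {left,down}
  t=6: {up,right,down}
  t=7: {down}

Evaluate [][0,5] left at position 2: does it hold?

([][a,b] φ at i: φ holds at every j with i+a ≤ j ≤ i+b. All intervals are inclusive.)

Does not hold

Check left at every j in [2,7]:
  j=2: false
  j=3: true
  j=4: true
  j=5: true
  j=6: false
  j=7: false
Fails at j=2 → formula fails.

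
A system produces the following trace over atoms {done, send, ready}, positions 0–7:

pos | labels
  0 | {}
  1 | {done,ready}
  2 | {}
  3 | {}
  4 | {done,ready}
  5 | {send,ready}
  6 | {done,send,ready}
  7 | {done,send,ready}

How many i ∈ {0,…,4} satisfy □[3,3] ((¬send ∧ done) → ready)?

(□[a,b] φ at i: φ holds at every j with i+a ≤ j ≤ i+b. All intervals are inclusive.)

5

Evaluate at each i in [0,4]:
  i=0: ✓ (all of [3,3])
  i=1: ✓ (all of [4,4])
  i=2: ✓ (all of [5,5])
  i=3: ✓ (all of [6,6])
  i=4: ✓ (all of [7,7])
Positions where it holds: {0, 1, 2, 3, 4} → 5.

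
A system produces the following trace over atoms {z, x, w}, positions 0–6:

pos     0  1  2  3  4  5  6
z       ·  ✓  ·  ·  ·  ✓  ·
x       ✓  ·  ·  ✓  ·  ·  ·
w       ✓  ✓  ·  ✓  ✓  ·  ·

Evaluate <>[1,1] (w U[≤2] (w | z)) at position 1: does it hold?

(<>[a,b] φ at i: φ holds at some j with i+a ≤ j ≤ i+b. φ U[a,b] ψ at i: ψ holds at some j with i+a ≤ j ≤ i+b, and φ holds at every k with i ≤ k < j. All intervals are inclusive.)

Check (w U[≤2] (w | z)) at each j in [2,2]:
  j=2: fails
No position in the window satisfies it → formula fails.

Does not hold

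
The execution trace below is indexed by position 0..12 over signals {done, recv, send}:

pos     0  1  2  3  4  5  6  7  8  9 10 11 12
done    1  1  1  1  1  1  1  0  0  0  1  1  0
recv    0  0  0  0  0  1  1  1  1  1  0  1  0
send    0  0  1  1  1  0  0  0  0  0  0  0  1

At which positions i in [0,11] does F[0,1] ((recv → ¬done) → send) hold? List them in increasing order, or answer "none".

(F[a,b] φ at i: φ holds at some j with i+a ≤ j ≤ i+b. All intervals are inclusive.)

Evaluate at each i in [0,11]:
  i=0: ✗ (none in [0,1])
  i=1: ✓ (witness j=2)
  i=2: ✓ (witness j=2)
  i=3: ✓ (witness j=3)
  i=4: ✓ (witness j=4)
  i=5: ✓ (witness j=5)
  i=6: ✓ (witness j=6)
  i=7: ✗ (none in [7,8])
  i=8: ✗ (none in [8,9])
  i=9: ✗ (none in [9,10])
  i=10: ✓ (witness j=11)
  i=11: ✓ (witness j=11)

1, 2, 3, 4, 5, 6, 10, 11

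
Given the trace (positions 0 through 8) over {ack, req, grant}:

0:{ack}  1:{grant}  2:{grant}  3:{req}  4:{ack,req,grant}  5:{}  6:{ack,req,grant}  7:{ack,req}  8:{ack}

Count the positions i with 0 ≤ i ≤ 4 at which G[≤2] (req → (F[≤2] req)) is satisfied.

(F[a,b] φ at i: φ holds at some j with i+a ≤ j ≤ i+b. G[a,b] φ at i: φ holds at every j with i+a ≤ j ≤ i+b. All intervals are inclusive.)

Evaluate at each i in [0,4]:
  i=0: ✓ (all of [0,2])
  i=1: ✓ (all of [1,3])
  i=2: ✓ (all of [2,4])
  i=3: ✓ (all of [3,5])
  i=4: ✓ (all of [4,6])
Positions where it holds: {0, 1, 2, 3, 4} → 5.

5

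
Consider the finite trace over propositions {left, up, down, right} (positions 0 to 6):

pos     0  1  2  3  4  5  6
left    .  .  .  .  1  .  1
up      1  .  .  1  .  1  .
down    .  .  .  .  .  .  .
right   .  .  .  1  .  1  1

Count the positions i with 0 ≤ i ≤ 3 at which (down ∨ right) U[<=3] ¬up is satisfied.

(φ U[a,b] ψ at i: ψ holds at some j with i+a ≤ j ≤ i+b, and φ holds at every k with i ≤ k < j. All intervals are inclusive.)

3

Evaluate at each i in [0,3]:
  i=0: ✗ (lhs fails at k=0 before rhs at j=1)
  i=1: ✓ (rhs at j=1)
  i=2: ✓ (rhs at j=2)
  i=3: ✓ (rhs at j=4; lhs holds on [3,3])
Positions where it holds: {1, 2, 3} → 3.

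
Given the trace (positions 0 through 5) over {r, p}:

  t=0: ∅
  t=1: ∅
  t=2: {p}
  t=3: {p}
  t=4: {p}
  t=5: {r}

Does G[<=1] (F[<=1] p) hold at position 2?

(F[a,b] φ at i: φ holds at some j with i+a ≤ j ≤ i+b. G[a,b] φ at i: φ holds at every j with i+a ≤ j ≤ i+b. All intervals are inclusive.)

Check F[<=1] p at every j in [2,3]:
  j=2: holds (witness at 2)
  j=3: holds (witness at 3)
All positions satisfy it → formula holds.

Holds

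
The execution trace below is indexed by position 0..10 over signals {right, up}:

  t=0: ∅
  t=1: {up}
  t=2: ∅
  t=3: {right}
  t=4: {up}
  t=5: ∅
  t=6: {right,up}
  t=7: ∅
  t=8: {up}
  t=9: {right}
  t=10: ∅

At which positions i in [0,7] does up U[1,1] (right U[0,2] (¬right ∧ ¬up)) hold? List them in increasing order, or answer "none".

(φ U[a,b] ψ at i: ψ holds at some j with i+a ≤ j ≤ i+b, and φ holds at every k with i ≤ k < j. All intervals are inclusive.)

Evaluate at each i in [0,7]:
  i=0: ✗ (no rhs in [1,1])
  i=1: ✓ (rhs at j=2; lhs holds on [1,1])
  i=2: ✗ (no rhs in [3,3])
  i=3: ✗ (no rhs in [4,4])
  i=4: ✓ (rhs at j=5; lhs holds on [4,4])
  i=5: ✗ (lhs fails at k=5 before rhs at j=6)
  i=6: ✓ (rhs at j=7; lhs holds on [6,6])
  i=7: ✗ (no rhs in [8,8])

1, 4, 6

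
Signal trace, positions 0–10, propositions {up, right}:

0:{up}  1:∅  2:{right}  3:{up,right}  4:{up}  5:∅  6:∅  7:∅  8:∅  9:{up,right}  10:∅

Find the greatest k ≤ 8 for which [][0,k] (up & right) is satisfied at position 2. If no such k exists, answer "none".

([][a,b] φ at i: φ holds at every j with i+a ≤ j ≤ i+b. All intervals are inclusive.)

none

(up & right) must hold from j=2 onward; find where it first fails.
  j=2: fails → no k works.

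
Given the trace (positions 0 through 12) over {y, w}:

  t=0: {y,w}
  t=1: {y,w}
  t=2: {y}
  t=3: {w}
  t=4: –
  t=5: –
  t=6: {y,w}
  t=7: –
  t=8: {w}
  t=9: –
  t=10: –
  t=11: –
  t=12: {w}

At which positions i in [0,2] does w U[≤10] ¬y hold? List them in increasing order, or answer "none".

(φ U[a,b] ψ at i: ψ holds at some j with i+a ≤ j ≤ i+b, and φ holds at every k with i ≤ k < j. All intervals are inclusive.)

none

Evaluate at each i in [0,2]:
  i=0: ✗ (lhs fails at k=2 before rhs at j=3)
  i=1: ✗ (lhs fails at k=2 before rhs at j=3)
  i=2: ✗ (lhs fails at k=2 before rhs at j=3)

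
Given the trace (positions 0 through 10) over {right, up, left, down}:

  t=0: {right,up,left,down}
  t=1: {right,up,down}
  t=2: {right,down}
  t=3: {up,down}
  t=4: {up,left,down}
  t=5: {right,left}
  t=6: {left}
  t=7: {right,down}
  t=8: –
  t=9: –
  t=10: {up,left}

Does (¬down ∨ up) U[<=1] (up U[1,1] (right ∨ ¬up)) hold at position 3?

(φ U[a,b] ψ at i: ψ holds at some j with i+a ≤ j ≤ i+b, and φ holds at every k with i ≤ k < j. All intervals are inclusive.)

Need some j in [3,4] with (up U[1,1] (right ∨ ¬up)), and (¬down ∨ up) at every k in [3,j-1].
  j=3: (up U[1,1] (right ∨ ¬up)) — fails.
  j=4: (up U[1,1] (right ∨ ¬up)) holds; (¬down ∨ up) holds at every k in [3,3] → satisfied.

Holds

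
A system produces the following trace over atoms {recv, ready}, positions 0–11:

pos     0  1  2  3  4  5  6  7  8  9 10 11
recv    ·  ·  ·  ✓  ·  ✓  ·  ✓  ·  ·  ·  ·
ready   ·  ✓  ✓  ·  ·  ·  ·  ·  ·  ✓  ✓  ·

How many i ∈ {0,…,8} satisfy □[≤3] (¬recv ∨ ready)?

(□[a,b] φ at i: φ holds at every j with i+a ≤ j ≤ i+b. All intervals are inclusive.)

Evaluate at each i in [0,8]:
  i=0: ✗ (fails at j=3)
  i=1: ✗ (fails at j=3)
  i=2: ✗ (fails at j=3)
  i=3: ✗ (fails at j=3)
  i=4: ✗ (fails at j=5)
  i=5: ✗ (fails at j=5)
  i=6: ✗ (fails at j=7)
  i=7: ✗ (fails at j=7)
  i=8: ✓ (all of [8,11])
Positions where it holds: {8} → 1.

1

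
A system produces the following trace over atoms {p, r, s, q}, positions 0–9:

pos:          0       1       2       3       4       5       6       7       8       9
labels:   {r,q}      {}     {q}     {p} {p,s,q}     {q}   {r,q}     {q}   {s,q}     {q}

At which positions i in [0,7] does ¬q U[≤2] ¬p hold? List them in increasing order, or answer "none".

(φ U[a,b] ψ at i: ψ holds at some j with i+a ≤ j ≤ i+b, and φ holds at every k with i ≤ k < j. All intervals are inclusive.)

0, 1, 2, 5, 6, 7

Evaluate at each i in [0,7]:
  i=0: ✓ (rhs at j=0)
  i=1: ✓ (rhs at j=1)
  i=2: ✓ (rhs at j=2)
  i=3: ✗ (lhs fails at k=4 before rhs at j=5)
  i=4: ✗ (lhs fails at k=4 before rhs at j=5)
  i=5: ✓ (rhs at j=5)
  i=6: ✓ (rhs at j=6)
  i=7: ✓ (rhs at j=7)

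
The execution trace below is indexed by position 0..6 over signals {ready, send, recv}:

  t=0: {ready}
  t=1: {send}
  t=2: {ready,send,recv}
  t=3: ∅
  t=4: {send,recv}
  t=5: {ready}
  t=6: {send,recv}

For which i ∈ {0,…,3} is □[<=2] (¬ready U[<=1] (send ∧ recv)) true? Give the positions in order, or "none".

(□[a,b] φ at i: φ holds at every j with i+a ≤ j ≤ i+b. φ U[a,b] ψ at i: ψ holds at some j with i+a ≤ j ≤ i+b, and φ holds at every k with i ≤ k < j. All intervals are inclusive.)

Evaluate at each i in [0,3]:
  i=0: ✗ (fails at j=0)
  i=1: ✓ (all of [1,3])
  i=2: ✓ (all of [2,4])
  i=3: ✗ (fails at j=5)

1, 2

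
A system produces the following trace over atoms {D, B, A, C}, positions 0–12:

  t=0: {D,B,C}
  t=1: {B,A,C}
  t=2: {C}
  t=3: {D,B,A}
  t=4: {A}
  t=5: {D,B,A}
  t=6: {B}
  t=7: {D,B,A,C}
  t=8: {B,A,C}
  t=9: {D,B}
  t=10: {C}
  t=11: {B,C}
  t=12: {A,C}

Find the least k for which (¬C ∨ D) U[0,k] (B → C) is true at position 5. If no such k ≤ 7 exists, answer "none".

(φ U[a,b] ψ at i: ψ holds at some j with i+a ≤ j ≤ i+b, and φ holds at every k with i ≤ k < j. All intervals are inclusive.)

Need earliest j ≥ 5 with (B → C), and (¬C ∨ D) at every k in [5,j-1].
  j=5: rhs fails.
  j=6: rhs fails.
  j=7: rhs holds; lhs holds on [5,6]. k = 2.

2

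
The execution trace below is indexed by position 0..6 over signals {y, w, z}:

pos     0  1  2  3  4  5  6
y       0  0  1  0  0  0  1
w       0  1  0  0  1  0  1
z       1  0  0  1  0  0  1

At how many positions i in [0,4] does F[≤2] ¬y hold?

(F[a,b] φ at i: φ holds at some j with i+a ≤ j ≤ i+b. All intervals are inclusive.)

5

Evaluate at each i in [0,4]:
  i=0: ✓ (witness j=0)
  i=1: ✓ (witness j=1)
  i=2: ✓ (witness j=3)
  i=3: ✓ (witness j=3)
  i=4: ✓ (witness j=4)
Positions where it holds: {0, 1, 2, 3, 4} → 5.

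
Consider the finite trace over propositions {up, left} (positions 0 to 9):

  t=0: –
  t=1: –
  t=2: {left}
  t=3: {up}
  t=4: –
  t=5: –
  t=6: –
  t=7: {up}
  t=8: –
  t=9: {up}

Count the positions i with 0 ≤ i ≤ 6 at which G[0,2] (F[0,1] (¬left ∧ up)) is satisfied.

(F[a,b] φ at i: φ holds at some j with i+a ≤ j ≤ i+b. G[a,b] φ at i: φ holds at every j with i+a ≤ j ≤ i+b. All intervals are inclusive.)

1

Evaluate at each i in [0,6]:
  i=0: ✗ (fails at j=0)
  i=1: ✗ (fails at j=1)
  i=2: ✗ (fails at j=4)
  i=3: ✗ (fails at j=4)
  i=4: ✗ (fails at j=4)
  i=5: ✗ (fails at j=5)
  i=6: ✓ (all of [6,8])
Positions where it holds: {6} → 1.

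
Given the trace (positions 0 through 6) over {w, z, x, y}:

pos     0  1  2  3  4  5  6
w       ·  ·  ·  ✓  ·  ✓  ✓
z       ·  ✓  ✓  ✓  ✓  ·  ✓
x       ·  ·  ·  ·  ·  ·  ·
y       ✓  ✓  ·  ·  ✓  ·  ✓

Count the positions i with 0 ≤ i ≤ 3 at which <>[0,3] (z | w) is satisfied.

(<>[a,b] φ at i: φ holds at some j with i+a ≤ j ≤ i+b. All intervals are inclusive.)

Evaluate at each i in [0,3]:
  i=0: ✓ (witness j=1)
  i=1: ✓ (witness j=1)
  i=2: ✓ (witness j=2)
  i=3: ✓ (witness j=3)
Positions where it holds: {0, 1, 2, 3} → 4.

4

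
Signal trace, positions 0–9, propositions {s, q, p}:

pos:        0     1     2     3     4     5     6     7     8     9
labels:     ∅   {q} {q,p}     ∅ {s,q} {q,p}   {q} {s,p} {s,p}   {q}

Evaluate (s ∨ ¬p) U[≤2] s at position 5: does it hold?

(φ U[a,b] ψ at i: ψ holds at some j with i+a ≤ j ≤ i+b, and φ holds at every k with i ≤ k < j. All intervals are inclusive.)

Need some j in [5,7] with s, and (s ∨ ¬p) at every k in [5,j-1].
  j=5: s false.
  j=6: s false.
  j=7: s holds, but (s ∨ ¬p) fails at k=5 → not this j.
No j in the window works → until fails.

False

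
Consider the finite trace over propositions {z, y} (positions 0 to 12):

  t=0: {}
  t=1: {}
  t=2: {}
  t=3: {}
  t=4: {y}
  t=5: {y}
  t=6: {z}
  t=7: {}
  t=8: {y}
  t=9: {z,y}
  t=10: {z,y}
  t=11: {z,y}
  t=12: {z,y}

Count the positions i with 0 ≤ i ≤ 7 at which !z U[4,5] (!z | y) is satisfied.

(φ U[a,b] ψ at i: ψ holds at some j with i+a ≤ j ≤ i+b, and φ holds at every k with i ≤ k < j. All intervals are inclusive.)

2

Evaluate at each i in [0,7]:
  i=0: ✓ (rhs at j=4; lhs holds on [0,3])
  i=1: ✓ (rhs at j=5; lhs holds on [1,4])
  i=2: ✗ (lhs fails at k=6 before rhs at j=7)
  i=3: ✗ (lhs fails at k=6 before rhs at j=7)
  i=4: ✗ (lhs fails at k=6 before rhs at j=8)
  i=5: ✗ (lhs fails at k=6 before rhs at j=9)
  i=6: ✗ (lhs fails at k=6 before rhs at j=10)
  i=7: ✗ (lhs fails at k=9 before rhs at j=11)
Positions where it holds: {0, 1} → 2.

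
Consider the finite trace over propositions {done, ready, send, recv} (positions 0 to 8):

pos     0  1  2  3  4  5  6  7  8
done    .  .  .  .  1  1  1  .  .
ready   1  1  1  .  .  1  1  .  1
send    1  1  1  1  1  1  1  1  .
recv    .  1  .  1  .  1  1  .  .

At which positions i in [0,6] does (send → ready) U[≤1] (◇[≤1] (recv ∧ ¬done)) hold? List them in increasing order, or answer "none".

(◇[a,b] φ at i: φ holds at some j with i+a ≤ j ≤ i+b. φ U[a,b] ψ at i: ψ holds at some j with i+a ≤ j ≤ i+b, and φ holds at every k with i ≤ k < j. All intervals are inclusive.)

Evaluate at each i in [0,6]:
  i=0: ✓ (rhs at j=0)
  i=1: ✓ (rhs at j=1)
  i=2: ✓ (rhs at j=2)
  i=3: ✓ (rhs at j=3)
  i=4: ✗ (no rhs in [4,5])
  i=5: ✗ (no rhs in [5,6])
  i=6: ✗ (no rhs in [6,7])

0, 1, 2, 3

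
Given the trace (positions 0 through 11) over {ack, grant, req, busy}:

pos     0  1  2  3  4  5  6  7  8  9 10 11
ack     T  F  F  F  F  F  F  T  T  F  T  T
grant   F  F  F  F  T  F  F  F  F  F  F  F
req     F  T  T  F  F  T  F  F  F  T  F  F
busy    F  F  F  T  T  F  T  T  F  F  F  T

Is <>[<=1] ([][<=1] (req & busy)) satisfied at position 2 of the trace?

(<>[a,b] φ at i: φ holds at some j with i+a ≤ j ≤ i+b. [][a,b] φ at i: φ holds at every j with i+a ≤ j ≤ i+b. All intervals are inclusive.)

No

Check [][<=1] (req & busy) at each j in [2,3]:
  j=2: fails at 2
  j=3: fails at 3
No position in the window satisfies it → formula fails.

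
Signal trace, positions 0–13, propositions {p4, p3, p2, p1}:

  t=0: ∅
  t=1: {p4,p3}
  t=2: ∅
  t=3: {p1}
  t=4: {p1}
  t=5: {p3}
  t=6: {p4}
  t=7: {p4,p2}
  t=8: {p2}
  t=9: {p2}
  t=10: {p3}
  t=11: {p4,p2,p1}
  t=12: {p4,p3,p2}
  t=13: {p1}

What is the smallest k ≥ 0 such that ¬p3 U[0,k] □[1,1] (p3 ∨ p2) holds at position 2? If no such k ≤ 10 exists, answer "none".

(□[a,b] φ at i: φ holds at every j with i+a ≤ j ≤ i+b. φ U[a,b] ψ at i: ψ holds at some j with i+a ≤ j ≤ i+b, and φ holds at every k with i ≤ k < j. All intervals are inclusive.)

2

Need earliest j ≥ 2 with □[1,1] (p3 ∨ p2), and ¬p3 at every k in [2,j-1].
  j=2: rhs fails.
  j=3: rhs fails.
  j=4: rhs holds; lhs holds on [2,3]. k = 2.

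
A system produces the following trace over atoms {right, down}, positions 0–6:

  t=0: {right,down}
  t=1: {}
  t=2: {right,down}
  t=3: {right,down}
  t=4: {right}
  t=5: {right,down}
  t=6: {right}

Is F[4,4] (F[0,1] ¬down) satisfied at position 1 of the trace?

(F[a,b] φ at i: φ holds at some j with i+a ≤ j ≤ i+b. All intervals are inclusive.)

Check F[0,1] ¬down at each j in [5,5]:
  j=5: holds (witness at 6)
Found at j=5 → formula holds.

Yes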